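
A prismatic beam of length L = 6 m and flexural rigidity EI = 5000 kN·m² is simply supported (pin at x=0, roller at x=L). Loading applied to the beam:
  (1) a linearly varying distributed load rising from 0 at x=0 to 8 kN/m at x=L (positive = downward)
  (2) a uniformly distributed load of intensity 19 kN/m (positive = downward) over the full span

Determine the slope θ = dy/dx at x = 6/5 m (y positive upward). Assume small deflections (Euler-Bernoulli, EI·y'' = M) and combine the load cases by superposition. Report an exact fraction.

θ(6/5) = -102117/3125000 rad

Load 1 — triangular load w₀=8 kN/m (0→w₀ over full span):
  θ_1 = -w₀(7L⁴-30L²x²+15x⁴)/(360LEI) = -8·(7·6⁴-30·6²·(6/5)²+15·(6/5)⁴)/(360·6·5000) = -2184/390625 rad
Load 2 — uniform load w=19 kN/m over full span:
  θ_2 = -w(L³-6Lx²+4x³)/(24EI) = -19·(6³-6·6·(6/5)²+4·(6/5)³)/(24·5000) = -16929/625000 rad
Superposition: θ = Σ θ_i = -102117/3125000 rad ≈ -0.032677 rad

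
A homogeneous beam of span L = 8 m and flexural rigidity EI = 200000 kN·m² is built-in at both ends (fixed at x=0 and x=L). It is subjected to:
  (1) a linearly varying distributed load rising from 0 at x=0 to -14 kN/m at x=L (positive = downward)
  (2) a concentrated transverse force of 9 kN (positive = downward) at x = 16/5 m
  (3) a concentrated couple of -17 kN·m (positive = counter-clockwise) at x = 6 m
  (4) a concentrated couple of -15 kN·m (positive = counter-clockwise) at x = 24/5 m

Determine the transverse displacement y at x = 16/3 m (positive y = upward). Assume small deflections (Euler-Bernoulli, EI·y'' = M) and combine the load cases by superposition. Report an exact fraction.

y(16/3) = 747337/2278125000 m

Load 1 — triangular load w₀=-14 kN/m (0→w₀ over full span):
  y_1 = -w₀x²(L-x)²(x+2L)/(120LEI) = -(-14)·(16/3)²·(8-(16/3))²·((16/3)+2·8)/(120·8·200000) = 3584/11390625 m
Load 2 — point force P=9 kN at a=16/5 m (b=L-a=24/5):
  y_2 = -Pa²(L-x)²(3bL-(3b+a)(L-x))/(6L³EI)  [x>a] = -9·(16/5)²·(8-(16/3))²·(3·(24/5)·8-(3·(24/5)+(16/5))·(8-(16/3)))/(6·8³·200000) = -256/3515625 m
Load 3 — applied couple M₀=-17 kN·m at a=6 m (b=L-a=2):
  y_3 = (R_Ax³/6 - M_Ax²/2)/EI  [x≤a] with R_A=-153/64, M_A=-85/16 = ((-153/64)·(16/3)³/6 - (-85/16)·(16/3)²/2)/200000 = 17/225000 m
Load 4 — applied couple M₀=-15 kN·m at a=24/5 m (b=L-a=16/5):
  y_4 = (R_Ax³/6 - M_Ax²/2 - M₀(x-a)²/2)/EI  [x>a] with R_A=-27/10, M_A=-24/5 = ((-27/10)·(16/3)³/6 - (-24/5)·(16/3)²/2 - (-15)·((16/3)-(24/5))²/2)/200000 = 1/93750 m
Superposition: y = Σ y_i = 747337/2278125000 m ≈ 0.000328 m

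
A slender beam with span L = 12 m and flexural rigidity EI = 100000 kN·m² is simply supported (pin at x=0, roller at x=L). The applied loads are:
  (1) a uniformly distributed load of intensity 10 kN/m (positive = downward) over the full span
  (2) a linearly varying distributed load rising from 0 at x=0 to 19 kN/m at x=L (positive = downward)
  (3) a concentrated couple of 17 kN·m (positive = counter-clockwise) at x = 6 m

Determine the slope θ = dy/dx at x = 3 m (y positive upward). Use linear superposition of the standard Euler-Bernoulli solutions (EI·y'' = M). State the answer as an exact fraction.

Load 1 — uniform load w=10 kN/m over full span:
  θ_1 = -w(L³-6Lx²+4x³)/(24EI) = -10·(12³-6·12·3²+4·3³)/(24·100000) = -99/20000 rad
Load 2 — triangular load w₀=19 kN/m (0→w₀ over full span):
  θ_2 = -w₀(7L⁴-30L²x²+15x⁴)/(360LEI) = -19·(7·12⁴-30·12²·3²+15·3⁴)/(360·12·100000) = -75639/16000000 rad
Load 3 — applied couple M₀=17 kN·m at a=6 m (b=L-a=6):
  θ_3 = (M₀x²/(2L)+C₁)/EI  [x≤a] with C₁=M₀(3b²-L²)/(6L)=-17/2 = (17·3²/(2·12)+(-17/2))/100000 = -17/800000 rad
Superposition: θ = Σ θ_i = -155179/16000000 rad ≈ -0.009699 rad

θ(3) = -155179/16000000 rad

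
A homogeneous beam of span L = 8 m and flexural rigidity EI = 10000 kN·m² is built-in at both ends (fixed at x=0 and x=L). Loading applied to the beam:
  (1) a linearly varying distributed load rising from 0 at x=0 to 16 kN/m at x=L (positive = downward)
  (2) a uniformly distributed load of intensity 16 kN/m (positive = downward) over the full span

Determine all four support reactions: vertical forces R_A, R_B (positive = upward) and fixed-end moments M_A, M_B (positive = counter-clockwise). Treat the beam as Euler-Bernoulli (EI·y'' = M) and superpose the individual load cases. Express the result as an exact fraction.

Load 1 — triangular load w₀=16 kN/m (0→w₀ over full span):
  R_A = 3w₀L/20 = 3·16·8/20 = 96/5 kN
  M_A = w₀L²/30 = 16·8²/30 = 512/15 kN·m
  R_B = 7w₀L/20 = 7·16·8/20 = 224/5 kN
  M_B = -w₀L²/20 = -16·8²/20 = -256/5 kN·m
Load 2 — uniform load w=16 kN/m over full span:
  R_A = wL/2 = 16·8/2 = 64 kN
  M_A = wL²/12 = 16·8²/12 = 256/3 kN·m
  R_B = wL/2 = 16·8/2 = 64 kN
  M_B = -wL²/12 = -16·8²/12 = -256/3 kN·m
Superposition: R_A = 416/5 kN, M_A = 1792/15 kN·m, R_B = 544/5 kN, M_B = -2048/15 kN·m

R_A = 416/5 kN, M_A = 1792/15 kN·m, R_B = 544/5 kN, M_B = -2048/15 kN·m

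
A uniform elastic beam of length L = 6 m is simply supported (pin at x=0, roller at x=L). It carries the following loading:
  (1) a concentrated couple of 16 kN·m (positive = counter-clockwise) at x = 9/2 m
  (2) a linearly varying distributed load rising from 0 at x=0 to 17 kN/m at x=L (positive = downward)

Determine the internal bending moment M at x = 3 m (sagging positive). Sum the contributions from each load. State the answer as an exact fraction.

M(3) = 185/4 kN·m

Load 1 — applied couple M₀=16 kN·m at a=9/2 m (b=L-a=3/2):
  M_1 = M₀x/L  [x≤a] = 16·3/6 = 8 kN·m
Load 2 — triangular load w₀=17 kN/m (0→w₀ over full span):
  M_2 = w₀Lx/6 - w₀x³/(6L) = 17·6·3/6 - 17·3³/(6·6) = 153/4 kN·m
Superposition: M = Σ M_i = 185/4 kN·m ≈ 46.250000 kN·m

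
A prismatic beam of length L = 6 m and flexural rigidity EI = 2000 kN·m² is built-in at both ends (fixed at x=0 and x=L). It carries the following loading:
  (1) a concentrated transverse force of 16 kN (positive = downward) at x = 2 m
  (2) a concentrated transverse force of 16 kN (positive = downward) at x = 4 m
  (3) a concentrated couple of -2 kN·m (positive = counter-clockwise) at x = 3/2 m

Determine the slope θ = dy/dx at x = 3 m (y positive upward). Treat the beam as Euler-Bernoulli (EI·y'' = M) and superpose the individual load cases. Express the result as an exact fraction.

θ(3) = 3/32000 rad

Load 1 — point force P=16 kN at a=2 m (b=L-a=4):
  θ_1 = Pa²(L-x)(2bL-(3b+a)(L-x))/(2L³EI)  [x>a] = 16·2²·(6-3)·(2·4·6-(3·4+2)·(6-3))/(2·6³·2000) = 1/750 rad
Load 2 — point force P=16 kN at a=4 m (b=L-a=2):
  θ_2 = -Pb²x(2aL-(3a+b)x)/(2L³EI)  [x≤a] = -16·2²·3·(2·4·6-(3·4+2)·3)/(2·6³·2000) = -1/750 rad
Load 3 — applied couple M₀=-2 kN·m at a=3/2 m (b=L-a=9/2):
  θ_3 = (R_Ax²/2 - M_Ax - M₀(x-a))/EI  [x>a] with R_A=-3/8, M_A=3/8 = ((-3/8)·3²/2 - (3/8)·3 - (-2)·(3-(3/2)))/2000 = 3/32000 rad
Superposition: θ = Σ θ_i = 3/32000 rad ≈ 0.000094 rad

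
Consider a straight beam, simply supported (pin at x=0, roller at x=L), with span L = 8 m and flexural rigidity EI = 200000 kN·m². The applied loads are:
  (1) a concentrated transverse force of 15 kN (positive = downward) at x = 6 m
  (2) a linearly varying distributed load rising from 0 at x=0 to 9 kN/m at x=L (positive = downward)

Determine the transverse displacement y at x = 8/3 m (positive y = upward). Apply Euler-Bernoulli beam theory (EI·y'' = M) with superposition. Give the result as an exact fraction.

Load 1 — point force P=15 kN at a=6 m (b=L-a=2):
  y_1 = -Pbx(L²-b²-x²)/(6LEI)  [x≤a] = -15·2·(8/3)·(8²-2²-(8/3)²)/(6·8·200000) = -119/270000 m
Load 2 — triangular load w₀=9 kN/m (0→w₀ over full span):
  y_2 = -w₀x(7L⁴-10L²x²+3x⁴)/(360LEI) = -9·(8/3)·(7·8⁴-10·8²·(8/3)²+3·(8/3)⁴)/(360·8·200000) = -256/253125 m
Superposition: y = Σ y_i = -5881/4050000 m ≈ -0.001452 m

y(8/3) = -5881/4050000 m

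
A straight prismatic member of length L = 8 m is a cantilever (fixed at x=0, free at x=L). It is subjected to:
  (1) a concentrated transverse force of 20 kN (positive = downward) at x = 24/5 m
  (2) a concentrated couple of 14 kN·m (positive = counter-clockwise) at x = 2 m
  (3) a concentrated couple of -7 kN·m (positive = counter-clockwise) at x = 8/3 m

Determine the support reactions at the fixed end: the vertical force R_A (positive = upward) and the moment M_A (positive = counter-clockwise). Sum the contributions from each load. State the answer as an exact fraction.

Load 1 — point force P=20 kN at a=24/5 m (b=L-a=16/5):
  R_A = P = 20 kN
  M_A = Pa = 20·(24/5) = 96 kN·m
Load 2 — applied couple M₀=14 kN·m at a=2 m (b=L-a=6):
  R_A = 0 kN
  M_A = -M₀ = -14 kN·m
Load 3 — applied couple M₀=-7 kN·m at a=8/3 m (b=L-a=16/3):
  R_A = 0 kN
  M_A = -M₀ = -(-7) = 7 kN·m
Superposition: R_A = 20 kN, M_A = 89 kN·m

R_A = 20 kN, M_A = 89 kN·m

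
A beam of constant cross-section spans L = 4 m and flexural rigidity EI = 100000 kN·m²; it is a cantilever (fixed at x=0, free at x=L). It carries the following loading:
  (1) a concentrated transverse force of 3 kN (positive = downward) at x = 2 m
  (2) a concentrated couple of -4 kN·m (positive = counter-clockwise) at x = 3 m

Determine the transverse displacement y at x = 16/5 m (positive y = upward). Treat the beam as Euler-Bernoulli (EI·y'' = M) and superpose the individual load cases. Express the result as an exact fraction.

Load 1 — point force P=3 kN at a=2 m (b=L-a=2):
  y_1 = -Pa²(3x-a)/(6EI)  [x>a] = -3·2²·(3·(16/5)-2)/(6·100000) = -19/125000 m
Load 2 — applied couple M₀=-4 kN·m at a=3 m (b=L-a=1):
  y_2 = M₀a(2x-a)/(2EI)  [x>a] = (-4)·3·(2·(16/5)-3)/(2·100000) = -51/250000 m
Superposition: y = Σ y_i = -89/250000 m ≈ -0.000356 m

y(16/5) = -89/250000 m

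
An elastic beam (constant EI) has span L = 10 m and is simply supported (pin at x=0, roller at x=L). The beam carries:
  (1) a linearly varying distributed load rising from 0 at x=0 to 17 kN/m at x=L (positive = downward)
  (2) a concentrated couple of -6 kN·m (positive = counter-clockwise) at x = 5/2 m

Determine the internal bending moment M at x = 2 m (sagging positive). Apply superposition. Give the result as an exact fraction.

M(2) = 266/5 kN·m

Load 1 — triangular load w₀=17 kN/m (0→w₀ over full span):
  M_1 = w₀Lx/6 - w₀x³/(6L) = 17·10·2/6 - 17·2³/(6·10) = 272/5 kN·m
Load 2 — applied couple M₀=-6 kN·m at a=5/2 m (b=L-a=15/2):
  M_2 = M₀x/L  [x≤a] = (-6)·2/10 = -6/5 kN·m
Superposition: M = Σ M_i = 266/5 kN·m ≈ 53.200000 kN·m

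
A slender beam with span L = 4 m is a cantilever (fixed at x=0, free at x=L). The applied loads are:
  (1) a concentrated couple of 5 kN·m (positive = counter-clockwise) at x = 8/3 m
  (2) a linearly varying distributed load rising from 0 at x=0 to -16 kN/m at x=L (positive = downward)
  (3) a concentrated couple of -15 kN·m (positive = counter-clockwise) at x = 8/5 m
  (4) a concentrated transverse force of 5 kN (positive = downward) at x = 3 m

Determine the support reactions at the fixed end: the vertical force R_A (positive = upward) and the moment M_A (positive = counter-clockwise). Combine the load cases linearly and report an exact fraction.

Load 1 — applied couple M₀=5 kN·m at a=8/3 m (b=L-a=4/3):
  R_A = 0 kN
  M_A = -M₀ = -5 kN·m
Load 2 — triangular load w₀=-16 kN/m (0→w₀ over full span):
  R_A = w₀L/2 = (-16)·4/2 = -32 kN
  M_A = w₀L²/3 = (-16)·4²/3 = -256/3 kN·m
Load 3 — applied couple M₀=-15 kN·m at a=8/5 m (b=L-a=12/5):
  R_A = 0 kN
  M_A = -M₀ = -(-15) = 15 kN·m
Load 4 — point force P=5 kN at a=3 m (b=L-a=1):
  R_A = P = 5 kN
  M_A = Pa = 5·3 = 15 kN·m
Superposition: R_A = -27 kN, M_A = -181/3 kN·m

R_A = -27 kN, M_A = -181/3 kN·m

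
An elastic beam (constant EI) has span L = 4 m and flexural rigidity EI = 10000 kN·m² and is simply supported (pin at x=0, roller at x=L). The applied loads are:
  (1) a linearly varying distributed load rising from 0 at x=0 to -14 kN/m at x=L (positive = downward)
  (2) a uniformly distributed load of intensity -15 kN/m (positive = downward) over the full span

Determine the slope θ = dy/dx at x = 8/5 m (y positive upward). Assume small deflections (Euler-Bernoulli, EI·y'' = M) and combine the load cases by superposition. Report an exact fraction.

Load 1 — triangular load w₀=-14 kN/m (0→w₀ over full span):
  θ_1 = -w₀(7L⁴-30L²x²+15x⁴)/(360LEI) = -(-14)·(7·4⁴-30·4²·(8/5)²+15·(8/5)⁴)/(360·4·10000) = 2261/3515625 rad
Load 2 — uniform load w=-15 kN/m over full span:
  θ_2 = -w(L³-6Lx²+4x³)/(24EI) = -(-15)·(4³-6·4·(8/5)²+4·(8/5)³)/(24·10000) = 37/31250 rad
Superposition: θ = Σ θ_i = 12847/7031250 rad ≈ 0.001827 rad

θ(8/5) = 12847/7031250 rad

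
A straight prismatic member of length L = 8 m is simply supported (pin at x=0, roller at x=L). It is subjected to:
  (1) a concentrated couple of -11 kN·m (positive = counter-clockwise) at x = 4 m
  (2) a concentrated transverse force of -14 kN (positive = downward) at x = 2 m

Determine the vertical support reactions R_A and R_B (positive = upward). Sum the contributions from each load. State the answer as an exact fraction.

Load 1 — applied couple M₀=-11 kN·m at a=4 m (b=L-a=4):
  R_A = M₀/L = (-11)/8 = -11/8 kN
  R_B = -M₀/L = -(-11)/8 = 11/8 kN
Load 2 — point force P=-14 kN at a=2 m (b=L-a=6):
  R_A = Pb/L = (-14)·6/8 = -21/2 kN
  R_B = Pa/L = (-14)·2/8 = -7/2 kN
Superposition: R_A = -95/8 kN, R_B = -17/8 kN

R_A = -95/8 kN, R_B = -17/8 kN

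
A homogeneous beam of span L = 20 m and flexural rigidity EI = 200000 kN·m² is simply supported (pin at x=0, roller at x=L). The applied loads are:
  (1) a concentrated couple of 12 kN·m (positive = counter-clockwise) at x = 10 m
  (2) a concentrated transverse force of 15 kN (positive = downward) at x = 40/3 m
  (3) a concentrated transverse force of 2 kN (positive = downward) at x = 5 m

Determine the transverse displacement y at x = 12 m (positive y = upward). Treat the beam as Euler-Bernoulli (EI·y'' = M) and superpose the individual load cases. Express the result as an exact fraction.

Load 1 — applied couple M₀=12 kN·m at a=10 m (b=L-a=10):
  y_1 = (M₀x³/(6L)-M₀(x-a)²/2+C₁x)/EI  [x>a] with C₁=M₀(3b²-L²)/(6L)=-10 = (12·12³/(6·20)-12·(12-10)²/2+(-10)·12)/200000 = 9/62500 m
Load 2 — point force P=15 kN at a=40/3 m (b=L-a=20/3):
  y_2 = -Pbx(L²-b²-x²)/(6LEI)  [x≤a] = -15·(20/3)·12·(20²-(20/3)²-12²)/(6·20·200000) = -119/11250 m
Load 3 — point force P=2 kN at a=5 m (b=L-a=15):
  y_3 = -Pa(L-x)(2Lx-a²-x²)/(6LEI)  [x>a] = -2·5·(20-12)·(2·20·12-5²-12²)/(6·20·200000) = -311/300000 m
Superposition: y = Σ y_i = -51617/4500000 m ≈ -0.011470 m

y(12) = -51617/4500000 m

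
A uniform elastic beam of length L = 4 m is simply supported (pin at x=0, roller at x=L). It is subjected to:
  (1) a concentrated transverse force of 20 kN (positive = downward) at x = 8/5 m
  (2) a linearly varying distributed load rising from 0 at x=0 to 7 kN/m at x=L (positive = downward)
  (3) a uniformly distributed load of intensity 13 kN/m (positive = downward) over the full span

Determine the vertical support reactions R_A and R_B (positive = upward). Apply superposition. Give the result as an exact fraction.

Load 1 — point force P=20 kN at a=8/5 m (b=L-a=12/5):
  R_A = Pb/L = 20·(12/5)/4 = 12 kN
  R_B = Pa/L = 20·(8/5)/4 = 8 kN
Load 2 — triangular load w₀=7 kN/m (0→w₀ over full span):
  R_A = w₀L/6 = 7·4/6 = 14/3 kN
  R_B = w₀L/3 = 7·4/3 = 28/3 kN
Load 3 — uniform load w=13 kN/m over full span:
  R_A = wL/2 = 13·4/2 = 26 kN
  R_B = wL/2 = 13·4/2 = 26 kN
Superposition: R_A = 128/3 kN, R_B = 130/3 kN

R_A = 128/3 kN, R_B = 130/3 kN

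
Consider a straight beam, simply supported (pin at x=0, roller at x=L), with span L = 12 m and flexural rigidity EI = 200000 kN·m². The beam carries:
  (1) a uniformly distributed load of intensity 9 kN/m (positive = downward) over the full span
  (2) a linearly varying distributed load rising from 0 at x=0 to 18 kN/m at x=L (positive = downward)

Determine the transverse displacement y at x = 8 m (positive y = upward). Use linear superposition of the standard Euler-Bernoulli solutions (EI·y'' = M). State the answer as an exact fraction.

y(8) = -67/3125 m

Load 1 — uniform load w=9 kN/m over full span:
  y_1 = -wx(L³-2Lx²+x³)/(24EI) = -9·8·(12³-2·12·8²+8³)/(24·200000) = -33/3125 m
Load 2 — triangular load w₀=18 kN/m (0→w₀ over full span):
  y_2 = -w₀x(7L⁴-10L²x²+3x⁴)/(360LEI) = -18·8·(7·12⁴-10·12²·8²+3·8⁴)/(360·12·200000) = -34/3125 m
Superposition: y = Σ y_i = -67/3125 m ≈ -0.021440 m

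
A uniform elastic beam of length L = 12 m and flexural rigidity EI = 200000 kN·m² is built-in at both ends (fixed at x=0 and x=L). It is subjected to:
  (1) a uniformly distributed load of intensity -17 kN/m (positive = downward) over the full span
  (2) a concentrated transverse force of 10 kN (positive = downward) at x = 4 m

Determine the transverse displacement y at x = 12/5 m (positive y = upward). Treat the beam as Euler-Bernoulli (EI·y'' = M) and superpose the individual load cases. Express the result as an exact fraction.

y(12/5) = 10016/5859375 m

Load 1 — uniform load w=-17 kN/m over full span:
  y_1 = -wx²(L-x)²/(24EI) = -(-17)·(12/5)²·(12-(12/5))²/(24·200000) = 3672/1953125 m
Load 2 — point force P=10 kN at a=4 m (b=L-a=8):
  y_2 = -Pb²x²(3aL-(3a+b)x)/(6L³EI)  [x≤a] = -10·8²·(12/5)²·(3·4·12-(3·4+8)·(12/5))/(6·12³·200000) = -8/46875 m
Superposition: y = Σ y_i = 10016/5859375 m ≈ 0.001709 m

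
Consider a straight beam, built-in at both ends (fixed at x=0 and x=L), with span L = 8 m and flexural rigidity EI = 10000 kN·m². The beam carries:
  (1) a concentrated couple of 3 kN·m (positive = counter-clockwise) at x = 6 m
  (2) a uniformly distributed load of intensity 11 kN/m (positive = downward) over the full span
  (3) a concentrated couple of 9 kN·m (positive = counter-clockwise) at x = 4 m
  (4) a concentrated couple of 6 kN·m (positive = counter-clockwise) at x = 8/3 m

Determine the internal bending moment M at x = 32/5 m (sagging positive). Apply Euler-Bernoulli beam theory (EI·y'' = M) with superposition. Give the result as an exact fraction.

M(32/5) = -4361/1200 kN·m

Load 1 — applied couple M₀=3 kN·m at a=6 m (b=L-a=2):
  M_1 = R_Ax - M_A - M₀  [x>a] with R_A=27/64, M_A=15/16 = (27/64)·(32/5) - (15/16) - 3 = -99/80 kN·m
Load 2 — uniform load w=11 kN/m over full span:
  M_2 = wLx/2 - wL²/12 - wx²/2 = 11·8·(32/5)/2 - 11·8²/12 - 11·(32/5)²/2 = -176/75 kN·m
Load 3 — applied couple M₀=9 kN·m at a=4 m (b=L-a=4):
  M_3 = R_Ax - M_A - M₀  [x>a] with R_A=27/16, M_A=9/4 = (27/16)·(32/5) - (9/4) - 9 = -9/20 kN·m
Load 4 — applied couple M₀=6 kN·m at a=8/3 m (b=L-a=16/3):
  M_4 = R_Ax - M_A - M₀  [x>a] with R_A=1, M_A=0 = 1·(32/5) - 0 - 6 = 2/5 kN·m
Superposition: M = Σ M_i = -4361/1200 kN·m ≈ -3.634167 kN·m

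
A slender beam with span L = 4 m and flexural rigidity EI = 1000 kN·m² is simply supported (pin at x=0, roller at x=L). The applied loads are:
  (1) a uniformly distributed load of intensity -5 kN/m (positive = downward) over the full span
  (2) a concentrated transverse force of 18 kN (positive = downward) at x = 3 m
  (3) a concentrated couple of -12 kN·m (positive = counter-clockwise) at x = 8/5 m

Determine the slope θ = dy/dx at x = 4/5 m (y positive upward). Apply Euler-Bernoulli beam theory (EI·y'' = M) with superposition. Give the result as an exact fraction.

θ(4/5) = -17/20000 rad

Load 1 — uniform load w=-5 kN/m over full span:
  θ_1 = -w(L³-6Lx²+4x³)/(24EI) = -(-5)·(4³-6·4·(4/5)²+4·(4/5)³)/(24·1000) = 33/3125 rad
Load 2 — point force P=18 kN at a=3 m (b=L-a=1):
  θ_2 = -Pb(L²-b²-3x²)/(6LEI)  [x≤a] = -18·1·(4²-1²-3·(4/5)²)/(6·4·1000) = -981/100000 rad
Load 3 — applied couple M₀=-12 kN·m at a=8/5 m (b=L-a=12/5):
  θ_3 = (M₀x²/(2L)+C₁)/EI  [x≤a] with C₁=M₀(3b²-L²)/(6L)=-16/25 = ((-12)·(4/5)²/(2·4)+(-16/25))/1000 = -1/625 rad
Superposition: θ = Σ θ_i = -17/20000 rad ≈ -0.000850 rad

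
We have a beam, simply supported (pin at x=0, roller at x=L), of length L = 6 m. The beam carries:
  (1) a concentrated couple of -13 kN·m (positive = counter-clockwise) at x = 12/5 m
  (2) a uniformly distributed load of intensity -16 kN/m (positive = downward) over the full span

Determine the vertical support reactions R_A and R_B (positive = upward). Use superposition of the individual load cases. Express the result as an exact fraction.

Load 1 — applied couple M₀=-13 kN·m at a=12/5 m (b=L-a=18/5):
  R_A = M₀/L = (-13)/6 = -13/6 kN
  R_B = -M₀/L = -(-13)/6 = 13/6 kN
Load 2 — uniform load w=-16 kN/m over full span:
  R_A = wL/2 = (-16)·6/2 = -48 kN
  R_B = wL/2 = (-16)·6/2 = -48 kN
Superposition: R_A = -301/6 kN, R_B = -275/6 kN

R_A = -301/6 kN, R_B = -275/6 kN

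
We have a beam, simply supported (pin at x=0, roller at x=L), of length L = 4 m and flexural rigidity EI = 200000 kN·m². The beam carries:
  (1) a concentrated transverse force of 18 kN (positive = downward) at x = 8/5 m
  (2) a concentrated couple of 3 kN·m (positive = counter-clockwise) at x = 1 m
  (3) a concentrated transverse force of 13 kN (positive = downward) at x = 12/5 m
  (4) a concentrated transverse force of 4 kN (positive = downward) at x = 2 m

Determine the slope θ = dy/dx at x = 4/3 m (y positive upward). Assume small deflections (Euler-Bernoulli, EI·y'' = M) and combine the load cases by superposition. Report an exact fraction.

θ(4/3) = -10223/120000000 rad

Load 1 — point force P=18 kN at a=8/5 m (b=L-a=12/5):
  θ_1 = -Pb(L²-b²-3x²)/(6LEI)  [x≤a] = -18·(12/5)·(4²-(12/5)²-3·(4/3)²)/(6·4·200000) = -69/1562500 rad
Load 2 — applied couple M₀=3 kN·m at a=1 m (b=L-a=3):
  θ_2 = (M₀x²/(2L)-M₀(x-a)+C₁)/EI  [x>a] with C₁=M₀(3b²-L²)/(6L)=11/8 = (3·(4/3)²/(2·4)-3·((4/3)-1)+(11/8))/200000 = 1/192000 rad
Load 3 — point force P=13 kN at a=12/5 m (b=L-a=8/5):
  θ_3 = -Pb(L²-b²-3x²)/(6LEI)  [x≤a] = -13·(8/5)·(4²-(8/5)²-3·(4/3)²)/(6·4·200000) = -247/7031250 rad
Load 4 — point force P=4 kN at a=2 m (b=L-a=2):
  θ_4 = -Pb(L²-b²-3x²)/(6LEI)  [x≤a] = -4·2·(4²-2²-3·(4/3)²)/(6·4·200000) = -1/90000 rad
Superposition: θ = Σ θ_i = -10223/120000000 rad ≈ -0.000085 rad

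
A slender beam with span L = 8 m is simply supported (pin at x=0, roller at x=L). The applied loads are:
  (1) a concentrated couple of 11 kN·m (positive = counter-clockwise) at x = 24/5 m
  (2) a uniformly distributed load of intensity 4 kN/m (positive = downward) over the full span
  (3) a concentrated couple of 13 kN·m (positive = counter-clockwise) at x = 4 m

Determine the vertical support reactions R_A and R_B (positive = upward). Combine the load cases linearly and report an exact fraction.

R_A = 19 kN, R_B = 13 kN

Load 1 — applied couple M₀=11 kN·m at a=24/5 m (b=L-a=16/5):
  R_A = M₀/L = 11/8 kN
  R_B = -M₀/L = -11/8 kN
Load 2 — uniform load w=4 kN/m over full span:
  R_A = wL/2 = 4·8/2 = 16 kN
  R_B = wL/2 = 4·8/2 = 16 kN
Load 3 — applied couple M₀=13 kN·m at a=4 m (b=L-a=4):
  R_A = M₀/L = 13/8 kN
  R_B = -M₀/L = -13/8 kN
Superposition: R_A = 19 kN, R_B = 13 kN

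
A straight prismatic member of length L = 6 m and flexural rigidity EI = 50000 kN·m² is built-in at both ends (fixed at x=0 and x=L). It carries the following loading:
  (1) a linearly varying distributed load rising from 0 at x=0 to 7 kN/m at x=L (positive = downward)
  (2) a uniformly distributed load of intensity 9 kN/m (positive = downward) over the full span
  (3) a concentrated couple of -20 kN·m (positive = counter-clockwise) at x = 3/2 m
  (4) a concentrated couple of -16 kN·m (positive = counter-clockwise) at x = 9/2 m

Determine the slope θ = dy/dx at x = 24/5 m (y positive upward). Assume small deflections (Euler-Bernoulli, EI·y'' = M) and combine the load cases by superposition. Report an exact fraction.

θ(24/5) = 822/1953125 rad

Load 1 — triangular load w₀=7 kN/m (0→w₀ over full span):
  θ_1 = -w₀(2x(L-x)(L-2x)(x+2L)+x²(L-x)²)/(120LEI) = -7·(2·(24/5)·(6-(24/5))·(6-2·(24/5))·((24/5)+2·6)+(24/5)²·(6-(24/5))²)/(120·6·50000) = 252/1953125 rad
Load 2 — uniform load w=9 kN/m over full span:
  θ_2 = -wx(L-x)(L-2x)/(12EI) = -9·(24/5)·(6-(24/5))·(6-2·(24/5))/(12·50000) = 243/781250 rad
Load 3 — applied couple M₀=-20 kN·m at a=3/2 m (b=L-a=9/2):
  θ_3 = (R_Ax²/2 - M_Ax - M₀(x-a))/EI  [x>a] with R_A=-15/4, M_A=15/4 = ((-15/4)·(24/5)²/2 - (15/4)·(24/5) - (-20)·((24/5)-(3/2)))/50000 = 3/31250 rad
Load 4 — applied couple M₀=-16 kN·m at a=9/2 m (b=L-a=3/2):
  θ_4 = (R_Ax²/2 - M_Ax - M₀(x-a))/EI  [x>a] with R_A=-3, M_A=-5 = ((-3)·(24/5)²/2 - (-5)·(24/5) - (-16)·((24/5)-(9/2)))/50000 = -9/78125 rad
Superposition: θ = Σ θ_i = 822/1953125 rad ≈ 0.000421 rad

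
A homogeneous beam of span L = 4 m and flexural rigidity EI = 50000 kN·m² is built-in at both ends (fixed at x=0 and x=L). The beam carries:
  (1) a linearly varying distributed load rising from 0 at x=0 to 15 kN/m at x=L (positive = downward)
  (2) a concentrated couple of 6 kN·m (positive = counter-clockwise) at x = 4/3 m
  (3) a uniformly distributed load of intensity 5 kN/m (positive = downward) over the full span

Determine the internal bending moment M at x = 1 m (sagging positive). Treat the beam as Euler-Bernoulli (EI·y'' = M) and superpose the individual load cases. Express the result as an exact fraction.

Load 1 — triangular load w₀=15 kN/m (0→w₀ over full span):
  M_1 = 3w₀Lx/20 - w₀L²/30 - w₀x³/(6L) = 3·15·4·1/20 - 15·4²/30 - 15·1³/(6·4) = 3/8 kN·m
Load 2 — applied couple M₀=6 kN·m at a=4/3 m (b=L-a=8/3):
  M_2 = R_Ax - M_A  [x≤a] with R_A=2, M_A=0 = 2·1 - 0 = 2 kN·m
Load 3 — uniform load w=5 kN/m over full span:
  M_3 = wLx/2 - wL²/12 - wx²/2 = 5·4·1/2 - 5·4²/12 - 5·1²/2 = 5/6 kN·m
Superposition: M = Σ M_i = 77/24 kN·m ≈ 3.208333 kN·m

M(1) = 77/24 kN·m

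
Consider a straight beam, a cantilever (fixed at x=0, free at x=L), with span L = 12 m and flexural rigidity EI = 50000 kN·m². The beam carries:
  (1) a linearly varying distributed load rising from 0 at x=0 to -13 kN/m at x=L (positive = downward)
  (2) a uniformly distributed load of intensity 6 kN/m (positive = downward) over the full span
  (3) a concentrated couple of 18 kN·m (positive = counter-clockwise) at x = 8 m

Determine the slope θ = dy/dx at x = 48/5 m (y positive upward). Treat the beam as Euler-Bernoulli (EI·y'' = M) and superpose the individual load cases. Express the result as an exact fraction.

θ(48/5) = 47241/1953125 rad

Load 1 — triangular load w₀=-13 kN/m (0→w₀ over full span):
  θ_1 = (w₀Lx²/4-w₀L²x/3-w₀x⁴/(24L))/EI = ((-13)·12·(48/5)²/4-(-13)·12²·(48/5)/3-(-13)·(48/5)⁴/(24·12))/50000 = 108576/1953125 rad
Load 2 — uniform load w=6 kN/m over full span:
  θ_2 = -wx(x²-3Lx+3L²)/(6EI) = -6·(48/5)·((48/5)²-3·12·(48/5)+3·12²)/(6·50000) = -13392/390625 rad
Load 3 — applied couple M₀=18 kN·m at a=8 m (b=L-a=4):
  θ_3 = M₀a/EI  [x>a] = 18·8/50000 = 9/3125 rad
Superposition: θ = Σ θ_i = 47241/1953125 rad ≈ 0.024187 rad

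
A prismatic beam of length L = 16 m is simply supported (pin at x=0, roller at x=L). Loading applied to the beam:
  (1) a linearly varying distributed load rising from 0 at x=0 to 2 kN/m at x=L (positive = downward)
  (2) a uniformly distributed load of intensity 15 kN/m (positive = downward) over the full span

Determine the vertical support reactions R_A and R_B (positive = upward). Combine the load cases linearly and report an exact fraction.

R_A = 376/3 kN, R_B = 392/3 kN

Load 1 — triangular load w₀=2 kN/m (0→w₀ over full span):
  R_A = w₀L/6 = 2·16/6 = 16/3 kN
  R_B = w₀L/3 = 2·16/3 = 32/3 kN
Load 2 — uniform load w=15 kN/m over full span:
  R_A = wL/2 = 15·16/2 = 120 kN
  R_B = wL/2 = 15·16/2 = 120 kN
Superposition: R_A = 376/3 kN, R_B = 392/3 kN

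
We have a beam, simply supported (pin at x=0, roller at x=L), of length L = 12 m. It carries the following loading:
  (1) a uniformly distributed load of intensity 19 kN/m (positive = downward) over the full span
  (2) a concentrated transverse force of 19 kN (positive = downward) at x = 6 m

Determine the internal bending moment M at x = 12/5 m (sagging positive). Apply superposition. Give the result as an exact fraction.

Load 1 — uniform load w=19 kN/m over full span:
  M_1 = wx(L-x)/2 = 19·(12/5)·(12-(12/5))/2 = 5472/25 kN·m
Load 2 — point force P=19 kN at a=6 m (b=L-a=6):
  M_2 = Pbx/L  [x≤a] = 19·6·(12/5)/12 = 114/5 kN·m
Superposition: M = Σ M_i = 6042/25 kN·m ≈ 241.680000 kN·m

M(12/5) = 6042/25 kN·m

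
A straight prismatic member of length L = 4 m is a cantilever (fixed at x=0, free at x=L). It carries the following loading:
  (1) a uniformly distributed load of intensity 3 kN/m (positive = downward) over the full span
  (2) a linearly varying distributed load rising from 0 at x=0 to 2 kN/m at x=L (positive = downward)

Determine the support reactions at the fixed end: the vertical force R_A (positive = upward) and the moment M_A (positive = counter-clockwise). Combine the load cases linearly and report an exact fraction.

Load 1 — uniform load w=3 kN/m over full span:
  R_A = wL = 3·4 = 12 kN
  M_A = wL²/2 = 3·4²/2 = 24 kN·m
Load 2 — triangular load w₀=2 kN/m (0→w₀ over full span):
  R_A = w₀L/2 = 2·4/2 = 4 kN
  M_A = w₀L²/3 = 2·4²/3 = 32/3 kN·m
Superposition: R_A = 16 kN, M_A = 104/3 kN·m

R_A = 16 kN, M_A = 104/3 kN·m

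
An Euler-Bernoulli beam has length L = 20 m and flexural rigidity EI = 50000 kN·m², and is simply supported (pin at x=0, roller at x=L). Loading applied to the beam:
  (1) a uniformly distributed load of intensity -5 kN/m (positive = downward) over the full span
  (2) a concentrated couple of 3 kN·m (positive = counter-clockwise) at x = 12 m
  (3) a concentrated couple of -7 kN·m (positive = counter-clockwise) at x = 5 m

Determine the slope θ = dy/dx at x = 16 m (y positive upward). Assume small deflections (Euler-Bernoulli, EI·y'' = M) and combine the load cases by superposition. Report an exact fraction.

θ(16) = -156221/6000000 rad

Load 1 — uniform load w=-5 kN/m over full span:
  θ_1 = -w(L³-6Lx²+4x³)/(24EI) = -(-5)·(20³-6·20·16²+4·16³)/(24·50000) = -33/1250 rad
Load 2 — applied couple M₀=3 kN·m at a=12 m (b=L-a=8):
  θ_2 = (M₀x²/(2L)-M₀(x-a)+C₁)/EI  [x>a] with C₁=M₀(3b²-L²)/(6L)=-26/5 = (3·16²/(2·20)-3·(16-12)+(-26/5))/50000 = 1/25000 rad
Load 3 — applied couple M₀=-7 kN·m at a=5 m (b=L-a=15):
  θ_3 = (M₀x²/(2L)-M₀(x-a)+C₁)/EI  [x>a] with C₁=M₀(3b²-L²)/(6L)=-385/24 = ((-7)·16²/(2·20)-(-7)·(16-5)+(-385/24))/50000 = 1939/6000000 rad
Superposition: θ = Σ θ_i = -156221/6000000 rad ≈ -0.026037 rad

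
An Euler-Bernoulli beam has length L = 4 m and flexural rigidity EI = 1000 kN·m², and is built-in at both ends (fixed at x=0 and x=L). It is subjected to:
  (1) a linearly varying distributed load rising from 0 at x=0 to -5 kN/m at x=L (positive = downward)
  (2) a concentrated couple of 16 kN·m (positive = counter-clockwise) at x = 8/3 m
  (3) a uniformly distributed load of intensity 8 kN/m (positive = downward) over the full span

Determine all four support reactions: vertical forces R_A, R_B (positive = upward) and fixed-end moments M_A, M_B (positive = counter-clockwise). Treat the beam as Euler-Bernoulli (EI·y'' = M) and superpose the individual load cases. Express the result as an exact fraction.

R_A = 55/3 kN, M_A = 40/3 kN·m, R_B = 11/3 kN, M_B = -20/3 kN·m

Load 1 — triangular load w₀=-5 kN/m (0→w₀ over full span):
  R_A = 3w₀L/20 = 3·(-5)·4/20 = -3 kN
  M_A = w₀L²/30 = (-5)·4²/30 = -8/3 kN·m
  R_B = 7w₀L/20 = 7·(-5)·4/20 = -7 kN
  M_B = -w₀L²/20 = -(-5)·4²/20 = 4 kN·m
Load 2 — applied couple M₀=16 kN·m at a=8/3 m (b=L-a=4/3):
  R_A = 6M₀ab/L³ = 6·16·(8/3)·(4/3)/4³ = 16/3 kN
  M_A = M₀b(2a-b)/L² = 16·(4/3)·(2·(8/3)-(4/3))/4² = 16/3 kN·m
  R_B = -6M₀ab/L³ = -6·16·(8/3)·(4/3)/4³ = -16/3 kN
  M_B = M₀a(2b-a)/L² = 16·(8/3)·(2·(4/3)-(8/3))/4² = 0 kN·m
Load 3 — uniform load w=8 kN/m over full span:
  R_A = wL/2 = 8·4/2 = 16 kN
  M_A = wL²/12 = 8·4²/12 = 32/3 kN·m
  R_B = wL/2 = 8·4/2 = 16 kN
  M_B = -wL²/12 = -8·4²/12 = -32/3 kN·m
Superposition: R_A = 55/3 kN, M_A = 40/3 kN·m, R_B = 11/3 kN, M_B = -20/3 kN·m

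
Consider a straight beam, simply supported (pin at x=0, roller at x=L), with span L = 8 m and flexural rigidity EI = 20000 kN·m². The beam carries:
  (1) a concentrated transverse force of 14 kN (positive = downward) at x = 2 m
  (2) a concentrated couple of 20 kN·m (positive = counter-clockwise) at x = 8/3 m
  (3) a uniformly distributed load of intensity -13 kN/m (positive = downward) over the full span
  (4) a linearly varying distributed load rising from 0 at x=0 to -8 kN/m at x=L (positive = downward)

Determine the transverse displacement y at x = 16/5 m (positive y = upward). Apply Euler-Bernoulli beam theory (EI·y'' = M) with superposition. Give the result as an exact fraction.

y(16/5) = 1553603/39062500 m

Load 1 — point force P=14 kN at a=2 m (b=L-a=6):
  y_1 = -Pa(L-x)(2Lx-a²-x²)/(6LEI)  [x>a] = -14·2·(8-(16/5))·(2·8·(16/5)-2²-(16/5)²)/(6·8·20000) = -1617/312500 m
Load 2 — applied couple M₀=20 kN·m at a=8/3 m (b=L-a=16/3):
  y_2 = (M₀x³/(6L)-M₀(x-a)²/2+C₁x)/EI  [x>a] with C₁=M₀(3b²-L²)/(6L)=80/9 = (20·(16/5)³/(6·8)-20·((16/5)-(8/3))²/2+(80/9)·(16/5))/20000 = 92/46875 m
Load 3 — uniform load w=-13 kN/m over full span:
  y_3 = -wx(L³-2Lx²+x³)/(24EI) = -(-13)·(16/5)·(8³-2·8·(16/5)²+(16/5)³)/(24·20000) = 12896/390625 m
Load 4 — triangular load w₀=-8 kN/m (0→w₀ over full span):
  y_4 = -w₀x(7L⁴-10L²x²+3x⁴)/(360LEI) = -(-8)·(16/5)·(7·8⁴-10·8²·(16/5)²+3·(16/5)⁴)/(360·8·20000) = 292096/29296875 m
Superposition: y = Σ y_i = 1553603/39062500 m ≈ 0.039772 m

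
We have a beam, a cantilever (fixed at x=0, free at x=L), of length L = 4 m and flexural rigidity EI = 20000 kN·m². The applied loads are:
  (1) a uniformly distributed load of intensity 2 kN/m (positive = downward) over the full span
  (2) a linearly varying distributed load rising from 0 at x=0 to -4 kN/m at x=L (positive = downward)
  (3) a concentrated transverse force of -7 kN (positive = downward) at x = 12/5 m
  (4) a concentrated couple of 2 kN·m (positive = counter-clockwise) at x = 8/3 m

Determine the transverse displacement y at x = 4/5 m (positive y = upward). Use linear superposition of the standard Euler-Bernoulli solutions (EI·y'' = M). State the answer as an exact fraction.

y(4/5) = 20783/58593750 m

Load 1 — uniform load w=2 kN/m over full span:
  y_1 = -wx²(x²-4Lx+6L²)/(24EI) = -2·(4/5)²·((4/5)²-4·4·(4/5)+6·4²)/(24·20000) = -262/1171875 m
Load 2 — triangular load w₀=-4 kN/m (0→w₀ over full span):
  y_2 = (w₀Lx³/12-w₀L²x²/6-w₀x⁵/(120L))/EI = ((-4)·4·(4/5)³/12-(-4)·4²·(4/5)²/6-(-4)·(4/5)⁵/(120·4))/20000 = 9004/29296875 m
Load 3 — point force P=-7 kN at a=12/5 m (b=L-a=8/5):
  y_3 = -Px²(3a-x)/(6EI)  [x≤a] = -(-7)·(4/5)²·(3·(12/5)-(4/5))/(6·20000) = 56/234375 m
Load 4 — applied couple M₀=2 kN·m at a=8/3 m (b=L-a=4/3):
  y_4 = M₀x²/(2EI)  [x≤a] = 2·(4/5)²/(2·20000) = 1/31250 m
Superposition: y = Σ y_i = 20783/58593750 m ≈ 0.000355 m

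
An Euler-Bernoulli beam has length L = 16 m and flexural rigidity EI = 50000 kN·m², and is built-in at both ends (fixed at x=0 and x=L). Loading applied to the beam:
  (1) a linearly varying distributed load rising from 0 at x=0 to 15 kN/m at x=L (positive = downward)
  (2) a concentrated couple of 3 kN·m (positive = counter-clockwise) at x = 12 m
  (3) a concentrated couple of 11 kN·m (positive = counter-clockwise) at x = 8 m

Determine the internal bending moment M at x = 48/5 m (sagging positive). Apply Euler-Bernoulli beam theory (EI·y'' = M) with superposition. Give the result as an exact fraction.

Load 1 — triangular load w₀=15 kN/m (0→w₀ over full span):
  M_1 = 3w₀Lx/20 - w₀L²/30 - w₀x³/(6L) = 3·15·16·(48/5)/20 - 15·16²/30 - 15·(48/5)³/(6·16) = 1984/25 kN·m
Load 2 — applied couple M₀=3 kN·m at a=12 m (b=L-a=4):
  M_2 = R_Ax - M_A  [x≤a] with R_A=27/128, M_A=15/16 = (27/128)·(48/5) - (15/16) = 87/80 kN·m
Load 3 — applied couple M₀=11 kN·m at a=8 m (b=L-a=8):
  M_3 = R_Ax - M_A - M₀  [x>a] with R_A=33/32, M_A=11/4 = (33/32)·(48/5) - (11/4) - 11 = -77/20 kN·m
Superposition: M = Σ M_i = 30639/400 kN·m ≈ 76.597500 kN·m

M(48/5) = 30639/400 kN·m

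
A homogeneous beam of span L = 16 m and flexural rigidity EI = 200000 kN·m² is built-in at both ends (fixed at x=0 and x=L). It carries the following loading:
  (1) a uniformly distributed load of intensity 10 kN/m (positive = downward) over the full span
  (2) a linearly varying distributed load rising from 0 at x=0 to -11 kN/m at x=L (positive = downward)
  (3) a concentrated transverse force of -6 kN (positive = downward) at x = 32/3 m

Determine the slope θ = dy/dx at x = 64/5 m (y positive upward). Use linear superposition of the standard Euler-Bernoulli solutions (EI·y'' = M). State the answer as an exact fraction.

θ(64/5) = 9904/17578125 rad

Load 1 — uniform load w=10 kN/m over full span:
  θ_1 = -wx(L-x)(L-2x)/(12EI) = -10·(64/5)·(16-(64/5))·(16-2·(64/5))/(12·200000) = 128/78125 rad
Load 2 — triangular load w₀=-11 kN/m (0→w₀ over full span):
  θ_2 = -w₀(2x(L-x)(L-2x)(x+2L)+x²(L-x)²)/(120LEI) = -(-11)·(2·(64/5)·(16-(64/5))·(16-2·(64/5))·((64/5)+2·16)+(64/5)²·(16-(64/5))²)/(120·16·200000) = -5632/5859375 rad
Load 3 — point force P=-6 kN at a=32/3 m (b=L-a=16/3):
  θ_3 = Pa²(L-x)(2bL-(3b+a)(L-x))/(2L³EI)  [x>a] = (-6)·(32/3)²·(16-(64/5))·(2·(16/3)·16-(3·(16/3)+(32/3))·(16-(64/5)))/(2·16³·200000) = -16/140625 rad
Superposition: θ = Σ θ_i = 9904/17578125 rad ≈ 0.000563 rad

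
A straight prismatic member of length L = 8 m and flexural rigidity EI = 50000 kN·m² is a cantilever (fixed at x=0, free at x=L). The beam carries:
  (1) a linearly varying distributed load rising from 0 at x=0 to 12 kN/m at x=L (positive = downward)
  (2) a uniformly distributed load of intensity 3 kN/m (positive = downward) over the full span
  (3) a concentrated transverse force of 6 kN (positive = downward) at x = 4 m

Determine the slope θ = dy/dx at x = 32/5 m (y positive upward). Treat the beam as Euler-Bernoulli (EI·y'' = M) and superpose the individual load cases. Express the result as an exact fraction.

Load 1 — triangular load w₀=12 kN/m (0→w₀ over full span):
  θ_1 = (w₀Lx²/4-w₀L²x/3-w₀x⁴/(24L))/EI = (12·8·(32/5)²/4-12·8²·(32/5)/3-12·(32/5)⁴/(24·8))/50000 = -29696/1953125 rad
Load 2 — uniform load w=3 kN/m over full span:
  θ_2 = -wx(x²-3Lx+3L²)/(6EI) = -3·(32/5)·((32/5)²-3·8·(32/5)+3·8²)/(6·50000) = -1984/390625 rad
Load 3 — point force P=6 kN at a=4 m (b=L-a=4):
  θ_3 = -Pa²/(2EI)  [x>a] = -6·4²/(2·50000) = -3/3125 rad
Superposition: θ = Σ θ_i = -41491/1953125 rad ≈ -0.021243 rad

θ(32/5) = -41491/1953125 rad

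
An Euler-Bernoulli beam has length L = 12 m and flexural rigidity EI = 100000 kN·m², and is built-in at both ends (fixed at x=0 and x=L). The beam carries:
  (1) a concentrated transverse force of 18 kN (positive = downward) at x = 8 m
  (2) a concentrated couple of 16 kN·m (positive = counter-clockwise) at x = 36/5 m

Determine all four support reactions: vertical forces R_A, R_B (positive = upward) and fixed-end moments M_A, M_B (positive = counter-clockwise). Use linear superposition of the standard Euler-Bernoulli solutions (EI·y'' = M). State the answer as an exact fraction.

Load 1 — point force P=18 kN at a=8 m (b=L-a=4):
  R_A = Pb²(3a+b)/L³ = 18·4²·(3·8+4)/12³ = 14/3 kN
  M_A = Pab²/L² = 18·8·4²/12² = 16 kN·m
  R_B = Pa²(a+3b)/L³ = 18·8²·(8+3·4)/12³ = 40/3 kN
  M_B = -Pa²b/L² = -18·8²·4/12² = -32 kN·m
Load 2 — applied couple M₀=16 kN·m at a=36/5 m (b=L-a=24/5):
  R_A = 6M₀ab/L³ = 6·16·(36/5)·(24/5)/12³ = 48/25 kN
  M_A = M₀b(2a-b)/L² = 16·(24/5)·(2·(36/5)-(24/5))/12² = 128/25 kN·m
  R_B = -6M₀ab/L³ = -6·16·(36/5)·(24/5)/12³ = -48/25 kN
  M_B = M₀a(2b-a)/L² = 16·(36/5)·(2·(24/5)-(36/5))/12² = 48/25 kN·m
Superposition: R_A = 494/75 kN, M_A = 528/25 kN·m, R_B = 856/75 kN, M_B = -752/25 kN·m

R_A = 494/75 kN, M_A = 528/25 kN·m, R_B = 856/75 kN, M_B = -752/25 kN·m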